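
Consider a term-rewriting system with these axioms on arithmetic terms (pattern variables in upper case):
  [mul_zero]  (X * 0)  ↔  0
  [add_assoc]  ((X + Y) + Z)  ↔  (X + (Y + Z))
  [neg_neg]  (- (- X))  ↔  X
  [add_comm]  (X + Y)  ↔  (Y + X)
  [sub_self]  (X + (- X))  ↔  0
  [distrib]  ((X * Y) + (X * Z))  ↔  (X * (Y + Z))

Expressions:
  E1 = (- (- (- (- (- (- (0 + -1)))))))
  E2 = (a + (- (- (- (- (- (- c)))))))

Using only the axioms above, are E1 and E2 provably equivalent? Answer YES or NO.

NO

The axioms are sound identities: if E1 ↔* E2 then E1 and E2 evaluate identically under any assignment.
Under a=0, c=0: E1 evaluates to -1, E2 to 0. Distinct ⇒ no rewrite sequence connects them.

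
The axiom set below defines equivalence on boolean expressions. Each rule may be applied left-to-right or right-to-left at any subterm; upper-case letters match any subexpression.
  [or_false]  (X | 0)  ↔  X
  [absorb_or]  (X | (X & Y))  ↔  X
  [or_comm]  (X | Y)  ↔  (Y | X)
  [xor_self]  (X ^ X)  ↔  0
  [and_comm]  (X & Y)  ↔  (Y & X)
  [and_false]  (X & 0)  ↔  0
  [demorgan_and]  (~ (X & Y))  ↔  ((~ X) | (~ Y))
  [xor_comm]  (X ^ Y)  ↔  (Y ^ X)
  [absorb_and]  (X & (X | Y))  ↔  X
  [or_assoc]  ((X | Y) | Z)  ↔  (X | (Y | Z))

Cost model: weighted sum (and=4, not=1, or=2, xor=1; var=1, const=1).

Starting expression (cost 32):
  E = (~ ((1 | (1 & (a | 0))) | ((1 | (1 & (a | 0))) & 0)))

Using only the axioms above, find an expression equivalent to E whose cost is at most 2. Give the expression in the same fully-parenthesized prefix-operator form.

(~ 1)   [cost 2]

(1) ((1 | (1 & (a | 0))) | ((1 | (1 & (a | 0))) & 0))  =[absorb_or →]=  (1 | (1 & (a | 0)))    ⊢ (~ (1 | (1 & (a | 0))))
(2) (a | 0)  =[or_false →]=  a    ⊢ (~ (1 | (1 & a)))
(3) (1 | (1 & a))  =[absorb_or →]=  1    ⊢ cost 2, within 2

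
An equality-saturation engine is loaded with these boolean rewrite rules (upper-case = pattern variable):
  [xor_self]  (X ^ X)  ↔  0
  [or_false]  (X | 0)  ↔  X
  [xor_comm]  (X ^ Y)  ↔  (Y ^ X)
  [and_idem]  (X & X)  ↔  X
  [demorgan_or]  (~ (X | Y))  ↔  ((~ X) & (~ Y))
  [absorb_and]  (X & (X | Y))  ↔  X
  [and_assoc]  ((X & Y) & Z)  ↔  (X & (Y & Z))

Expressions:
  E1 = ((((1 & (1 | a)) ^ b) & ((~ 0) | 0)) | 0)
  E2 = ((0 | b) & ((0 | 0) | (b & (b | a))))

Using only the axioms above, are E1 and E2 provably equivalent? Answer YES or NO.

NO

The axioms are sound identities: if E1 ↔* E2 then E1 and E2 evaluate identically under any assignment.
Under a=0, b=0: E1 evaluates to 1, E2 to 0. Distinct ⇒ no rewrite sequence connects them.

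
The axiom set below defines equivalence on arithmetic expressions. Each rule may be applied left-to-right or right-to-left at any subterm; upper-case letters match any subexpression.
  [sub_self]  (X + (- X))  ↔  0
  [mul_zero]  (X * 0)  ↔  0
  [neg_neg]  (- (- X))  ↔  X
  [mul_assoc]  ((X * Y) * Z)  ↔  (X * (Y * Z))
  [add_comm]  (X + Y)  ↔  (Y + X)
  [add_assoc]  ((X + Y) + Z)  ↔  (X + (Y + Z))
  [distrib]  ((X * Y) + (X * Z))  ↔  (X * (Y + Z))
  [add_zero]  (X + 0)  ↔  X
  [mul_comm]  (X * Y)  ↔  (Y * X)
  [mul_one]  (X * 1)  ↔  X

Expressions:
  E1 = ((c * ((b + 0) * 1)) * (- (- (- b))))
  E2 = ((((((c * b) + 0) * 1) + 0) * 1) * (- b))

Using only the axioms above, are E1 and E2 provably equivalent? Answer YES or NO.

YES

(1) (b + 0)  =[add_zero →]=  b    ⊢ ((c * (b * 1)) * (- (- (- b))))
(2) (- (- (- b)))  =[neg_neg →]=  (- b)    ⊢ ((c * (b * 1)) * (- b))
(3) (b * 1)  =[mul_one →]=  b    ⊢ ((c * b) * (- b))
(4) (c * b)  =[add_zero ←]=  ((c * b) + 0)    ⊢ (((c * b) + 0) * (- b))
(5) ((c * b) + 0)  =[mul_one ←]=  (((c * b) + 0) * 1)    ⊢ ((((c * b) + 0) * 1) * (- b))
(6) (c * b)  =[mul_one ←]=  ((c * b) * 1)    ⊢ (((((c * b) * 1) + 0) * 1) * (- b))
(7) (c * b)  =[add_zero ←]=  ((c * b) + 0)    ⊢ E2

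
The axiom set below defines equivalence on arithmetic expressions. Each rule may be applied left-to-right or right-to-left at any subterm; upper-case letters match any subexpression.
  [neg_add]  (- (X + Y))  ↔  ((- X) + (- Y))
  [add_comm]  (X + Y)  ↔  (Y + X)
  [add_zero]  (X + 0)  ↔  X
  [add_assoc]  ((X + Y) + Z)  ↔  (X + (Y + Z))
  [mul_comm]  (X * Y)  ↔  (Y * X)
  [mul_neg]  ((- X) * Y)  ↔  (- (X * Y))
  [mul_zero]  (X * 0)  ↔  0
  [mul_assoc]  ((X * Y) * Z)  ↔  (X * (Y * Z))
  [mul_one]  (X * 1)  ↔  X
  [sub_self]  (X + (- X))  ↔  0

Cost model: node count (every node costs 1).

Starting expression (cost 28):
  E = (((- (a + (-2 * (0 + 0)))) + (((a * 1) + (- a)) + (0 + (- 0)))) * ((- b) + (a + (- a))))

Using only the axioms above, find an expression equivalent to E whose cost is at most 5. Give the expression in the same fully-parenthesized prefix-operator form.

1. [add_zero →] (0 + 0)  →  0;  E = (((- (a + (-2 * 0))) + (((a * 1) + (- a)) + (0 + (- 0)))) * ((- b) + (a + (- a))))
2. [sub_self →] (0 + (- 0))  →  0;  E = (((- (a + (-2 * 0))) + (((a * 1) + (- a)) + 0)) * ((- b) + (a + (- a))))
3. [sub_self →] (a + (- a))  →  0;  E = (((- (a + (-2 * 0))) + (((a * 1) + (- a)) + 0)) * ((- b) + 0))
4. [mul_zero →] (-2 * 0)  →  0;  E = (((- (a + 0)) + (((a * 1) + (- a)) + 0)) * ((- b) + 0))
5. [mul_one →] (a * 1)  →  a;  E = (((- (a + 0)) + ((a + (- a)) + 0)) * ((- b) + 0))
6. [sub_self →] (a + (- a))  →  0;  E = (((- (a + 0)) + (0 + 0)) * ((- b) + 0))
7. [add_zero →] (0 + 0)  →  0;  E = (((- (a + 0)) + 0) * ((- b) + 0))
8. [add_zero →] ((- (a + 0)) + 0)  →  (- (a + 0));  E = ((- (a + 0)) * ((- b) + 0))
9. [add_zero →] (a + 0)  →  a;  E = ((- a) * ((- b) + 0))
10. [add_zero →] ((- b) + 0)  →  (- b);  cost 5 ≤ 5, done

((- a) * (- b))   [cost 5]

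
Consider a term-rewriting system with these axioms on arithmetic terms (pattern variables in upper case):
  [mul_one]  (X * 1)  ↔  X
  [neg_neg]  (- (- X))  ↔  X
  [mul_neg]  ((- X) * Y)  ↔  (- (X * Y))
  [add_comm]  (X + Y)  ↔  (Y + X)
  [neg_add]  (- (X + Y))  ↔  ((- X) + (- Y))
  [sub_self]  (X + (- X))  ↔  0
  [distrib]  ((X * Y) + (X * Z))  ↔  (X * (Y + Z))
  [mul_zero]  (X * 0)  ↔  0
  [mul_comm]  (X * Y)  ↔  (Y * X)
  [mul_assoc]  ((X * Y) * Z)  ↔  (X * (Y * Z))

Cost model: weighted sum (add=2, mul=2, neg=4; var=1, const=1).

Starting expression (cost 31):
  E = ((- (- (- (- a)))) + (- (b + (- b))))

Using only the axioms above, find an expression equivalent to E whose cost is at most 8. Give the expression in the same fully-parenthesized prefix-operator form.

step 1: neg_neg (→) rewrites (- (- (- (- a)))) into (- (- a)), now ((- (- a)) + (- (b + (- b))))
step 2: sub_self (→) rewrites (b + (- b)) into 0, now ((- (- a)) + (- 0))
step 3: neg_neg (→) rewrites (- (- a)) into a, reaching cost 8 (bound 8)

(a + (- 0))   [cost 8]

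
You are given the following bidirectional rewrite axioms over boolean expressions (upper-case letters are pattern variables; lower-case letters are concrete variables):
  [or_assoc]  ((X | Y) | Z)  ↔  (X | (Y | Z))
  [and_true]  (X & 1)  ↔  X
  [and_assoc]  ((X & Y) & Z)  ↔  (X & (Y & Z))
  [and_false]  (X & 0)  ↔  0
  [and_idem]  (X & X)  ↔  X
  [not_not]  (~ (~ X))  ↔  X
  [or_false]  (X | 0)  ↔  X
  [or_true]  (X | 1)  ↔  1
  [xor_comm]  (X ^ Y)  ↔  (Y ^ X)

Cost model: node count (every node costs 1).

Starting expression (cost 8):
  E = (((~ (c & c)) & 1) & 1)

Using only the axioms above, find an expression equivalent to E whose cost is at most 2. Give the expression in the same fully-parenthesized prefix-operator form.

(~ c)   [cost 2]

1. [and_idem →] (c & c)  →  c;  E = (((~ c) & 1) & 1)
2. [and_true →] ((~ c) & 1)  →  (~ c);  E = ((~ c) & 1)
3. [and_true →] ((~ c) & 1)  →  (~ c);  cost 2 ≤ 2, done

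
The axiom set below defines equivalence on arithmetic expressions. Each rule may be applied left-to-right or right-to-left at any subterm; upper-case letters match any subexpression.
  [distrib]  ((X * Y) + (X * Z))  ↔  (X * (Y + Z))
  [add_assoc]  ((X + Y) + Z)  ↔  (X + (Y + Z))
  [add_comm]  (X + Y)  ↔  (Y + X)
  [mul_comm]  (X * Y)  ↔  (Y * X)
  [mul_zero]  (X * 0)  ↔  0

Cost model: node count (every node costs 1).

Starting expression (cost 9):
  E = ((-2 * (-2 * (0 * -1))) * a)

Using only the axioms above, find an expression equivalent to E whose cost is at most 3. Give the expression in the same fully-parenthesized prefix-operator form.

(a * 0)   [cost 3]

(1) (-2 * (0 * -1))  =[mul_comm →]=  ((0 * -1) * -2)    ⊢ ((-2 * ((0 * -1) * -2)) * a)
(2) (0 * -1)  =[mul_comm →]=  (-1 * 0)    ⊢ ((-2 * ((-1 * 0) * -2)) * a)
(3) (-2 * ((-1 * 0) * -2))  =[mul_comm →]=  (((-1 * 0) * -2) * -2)    ⊢ ((((-1 * 0) * -2) * -2) * a)
(4) (-1 * 0)  =[mul_comm →]=  (0 * -1)    ⊢ ((((0 * -1) * -2) * -2) * a)
(5) ((0 * -1) * -2)  =[mul_comm →]=  (-2 * (0 * -1))    ⊢ (((-2 * (0 * -1)) * -2) * a)
(6) (0 * -1)  =[mul_comm →]=  (-1 * 0)    ⊢ (((-2 * (-1 * 0)) * -2) * a)
(7) (-1 * 0)  =[mul_zero →]=  0    ⊢ (((-2 * 0) * -2) * a)
(8) (((-2 * 0) * -2) * a)  =[mul_comm →]=  (a * ((-2 * 0) * -2))
(9) (-2 * 0)  =[mul_zero →]=  0    ⊢ (a * (0 * -2))
(10) (0 * -2)  =[mul_comm →]=  (-2 * 0)    ⊢ (a * (-2 * 0))
(11) (-2 * 0)  =[mul_zero →]=  0    ⊢ cost 3, within 3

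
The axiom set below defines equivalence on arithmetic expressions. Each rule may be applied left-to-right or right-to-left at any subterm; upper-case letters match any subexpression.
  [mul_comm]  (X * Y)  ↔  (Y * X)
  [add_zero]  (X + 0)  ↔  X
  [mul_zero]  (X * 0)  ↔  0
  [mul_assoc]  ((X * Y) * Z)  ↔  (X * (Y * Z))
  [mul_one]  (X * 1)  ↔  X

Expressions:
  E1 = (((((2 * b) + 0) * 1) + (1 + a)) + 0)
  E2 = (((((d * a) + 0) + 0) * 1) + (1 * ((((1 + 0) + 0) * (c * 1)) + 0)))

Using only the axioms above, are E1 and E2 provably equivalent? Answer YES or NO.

The axioms are sound identities: if E1 ↔* E2 then E1 and E2 evaluate identically under any assignment.
Under a=0, b=0, c=0, d=0: E1 evaluates to 1, E2 to 0. Distinct ⇒ no rewrite sequence connects them.

NO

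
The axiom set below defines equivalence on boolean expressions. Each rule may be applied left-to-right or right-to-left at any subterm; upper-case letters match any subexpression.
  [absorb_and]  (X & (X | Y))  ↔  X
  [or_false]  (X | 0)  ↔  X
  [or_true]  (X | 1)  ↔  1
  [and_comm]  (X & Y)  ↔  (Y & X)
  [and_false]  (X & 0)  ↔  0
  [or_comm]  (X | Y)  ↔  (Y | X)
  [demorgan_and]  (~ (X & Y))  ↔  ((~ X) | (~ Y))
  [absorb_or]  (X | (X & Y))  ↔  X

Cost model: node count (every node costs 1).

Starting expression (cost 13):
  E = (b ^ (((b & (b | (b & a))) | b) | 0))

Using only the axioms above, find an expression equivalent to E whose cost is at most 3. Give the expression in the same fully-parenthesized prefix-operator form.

1. [absorb_or →] (b | (b & a))  →  b;  E = (b ^ (((b & b) | b) | 0))
2. [or_false →] (((b & b) | b) | 0)  →  ((b & b) | b);  E = (b ^ ((b & b) | b))
3. [or_comm →] ((b & b) | b)  →  (b | (b & b));  E = (b ^ (b | (b & b)))
4. [absorb_or →] (b | (b & b))  →  b;  cost 3 ≤ 3, done

(b ^ b)   [cost 3]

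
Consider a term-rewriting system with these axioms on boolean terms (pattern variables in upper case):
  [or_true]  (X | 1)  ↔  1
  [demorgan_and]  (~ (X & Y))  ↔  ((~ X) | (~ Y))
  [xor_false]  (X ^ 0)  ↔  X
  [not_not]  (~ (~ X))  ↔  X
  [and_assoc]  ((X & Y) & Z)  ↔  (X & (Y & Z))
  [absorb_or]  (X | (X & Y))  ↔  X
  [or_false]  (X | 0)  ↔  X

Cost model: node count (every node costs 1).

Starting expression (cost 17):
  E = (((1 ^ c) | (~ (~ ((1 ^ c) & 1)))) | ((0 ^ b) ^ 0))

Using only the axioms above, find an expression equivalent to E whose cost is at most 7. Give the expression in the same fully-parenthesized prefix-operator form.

1. [xor_false →] ((0 ^ b) ^ 0)  →  (0 ^ b);  E = (((1 ^ c) | (~ (~ ((1 ^ c) & 1)))) | (0 ^ b))
2. [not_not →] (~ (~ ((1 ^ c) & 1)))  →  ((1 ^ c) & 1);  E = (((1 ^ c) | ((1 ^ c) & 1)) | (0 ^ b))
3. [absorb_or →] ((1 ^ c) | ((1 ^ c) & 1))  →  (1 ^ c);  cost 7 ≤ 7, done

((1 ^ c) | (0 ^ b))   [cost 7]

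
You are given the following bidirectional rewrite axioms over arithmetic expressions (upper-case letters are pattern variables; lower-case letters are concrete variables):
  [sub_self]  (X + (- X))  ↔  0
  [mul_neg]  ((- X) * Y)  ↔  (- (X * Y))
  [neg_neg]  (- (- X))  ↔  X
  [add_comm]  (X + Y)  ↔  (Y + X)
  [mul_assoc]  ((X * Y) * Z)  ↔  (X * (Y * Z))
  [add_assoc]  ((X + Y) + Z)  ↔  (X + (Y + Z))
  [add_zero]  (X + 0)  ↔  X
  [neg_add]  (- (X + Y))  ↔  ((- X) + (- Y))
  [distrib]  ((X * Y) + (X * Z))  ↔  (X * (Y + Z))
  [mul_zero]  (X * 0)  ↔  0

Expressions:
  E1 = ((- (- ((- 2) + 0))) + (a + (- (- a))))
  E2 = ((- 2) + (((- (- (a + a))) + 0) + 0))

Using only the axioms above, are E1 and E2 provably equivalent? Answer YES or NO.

YES

(1) (- (- ((- 2) + 0)))  =[neg_neg →]=  ((- 2) + 0)    ⊢ (((- 2) + 0) + (a + (- (- a))))
(2) ((- 2) + 0)  =[add_zero →]=  (- 2)    ⊢ ((- 2) + (a + (- (- a))))
(3) (- (- a))  =[neg_neg →]=  a    ⊢ ((- 2) + (a + a))
(4) (a + a)  =[add_zero ←]=  ((a + a) + 0)    ⊢ ((- 2) + ((a + a) + 0))
(5) (a + a)  =[neg_neg ←]=  (- (- (a + a)))    ⊢ ((- 2) + ((- (- (a + a))) + 0))
(6) (- (- (a + a)))  =[add_zero ←]=  ((- (- (a + a))) + 0)    ⊢ E2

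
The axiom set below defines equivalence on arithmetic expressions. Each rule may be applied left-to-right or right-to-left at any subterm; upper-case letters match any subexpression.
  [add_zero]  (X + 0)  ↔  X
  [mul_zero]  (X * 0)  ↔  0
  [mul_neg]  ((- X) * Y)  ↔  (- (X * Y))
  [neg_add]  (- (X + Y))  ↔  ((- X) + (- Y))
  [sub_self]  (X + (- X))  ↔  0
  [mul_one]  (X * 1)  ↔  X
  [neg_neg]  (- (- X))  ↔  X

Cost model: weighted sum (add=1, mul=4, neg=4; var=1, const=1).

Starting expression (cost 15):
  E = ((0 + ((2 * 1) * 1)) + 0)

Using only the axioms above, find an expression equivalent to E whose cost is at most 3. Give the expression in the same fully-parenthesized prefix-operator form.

(0 + 2)   [cost 3]

step 1: mul_one (→) rewrites (2 * 1) into 2, now ((0 + (2 * 1)) + 0)
step 2: add_zero (→) rewrites ((0 + (2 * 1)) + 0) into (0 + (2 * 1))
step 3: mul_one (→) rewrites (2 * 1) into 2, reaching cost 3 (bound 3)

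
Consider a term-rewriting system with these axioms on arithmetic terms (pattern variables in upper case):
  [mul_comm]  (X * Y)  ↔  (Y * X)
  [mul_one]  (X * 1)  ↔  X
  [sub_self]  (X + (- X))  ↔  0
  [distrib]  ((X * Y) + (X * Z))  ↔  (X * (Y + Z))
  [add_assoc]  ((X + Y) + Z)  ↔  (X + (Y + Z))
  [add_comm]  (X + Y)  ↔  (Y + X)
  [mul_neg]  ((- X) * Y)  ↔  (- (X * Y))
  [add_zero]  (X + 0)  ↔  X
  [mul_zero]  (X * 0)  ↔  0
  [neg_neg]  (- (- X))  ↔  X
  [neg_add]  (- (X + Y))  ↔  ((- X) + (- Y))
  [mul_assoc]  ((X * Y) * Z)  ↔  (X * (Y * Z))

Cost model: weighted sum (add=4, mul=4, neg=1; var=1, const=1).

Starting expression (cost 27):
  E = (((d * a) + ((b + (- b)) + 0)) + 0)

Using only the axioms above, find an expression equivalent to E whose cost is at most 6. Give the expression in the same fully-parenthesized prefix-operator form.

(d * a)   [cost 6]

(1) (((d * a) + ((b + (- b)) + 0)) + 0)  =[add_zero →]=  ((d * a) + ((b + (- b)) + 0))
(2) (b + (- b))  =[sub_self →]=  0    ⊢ ((d * a) + (0 + 0))
(3) (0 + 0)  =[add_zero →]=  0    ⊢ ((d * a) + 0)
(4) ((d * a) + 0)  =[add_zero →]=  (d * a)    ⊢ cost 6, within 6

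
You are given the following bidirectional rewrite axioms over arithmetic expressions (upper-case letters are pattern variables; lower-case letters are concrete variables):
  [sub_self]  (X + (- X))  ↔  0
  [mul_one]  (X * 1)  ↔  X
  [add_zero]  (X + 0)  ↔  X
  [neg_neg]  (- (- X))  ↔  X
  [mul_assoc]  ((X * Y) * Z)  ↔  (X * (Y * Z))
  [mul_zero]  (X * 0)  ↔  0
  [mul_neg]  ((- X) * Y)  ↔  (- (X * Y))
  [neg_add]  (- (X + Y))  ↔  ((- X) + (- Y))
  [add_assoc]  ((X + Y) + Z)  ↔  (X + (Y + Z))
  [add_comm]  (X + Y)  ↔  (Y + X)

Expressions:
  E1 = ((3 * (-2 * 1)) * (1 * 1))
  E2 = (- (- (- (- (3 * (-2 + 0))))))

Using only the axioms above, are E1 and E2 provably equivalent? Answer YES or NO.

YES

1. [mul_one →] (1 * 1)  →  1;  E1 = ((3 * (-2 * 1)) * 1)
2. [mul_one →] (-2 * 1)  →  -2;  E1 = ((3 * -2) * 1)
3. [mul_one →] ((3 * -2) * 1)  →  (3 * -2)
4. [neg_neg ←] (3 * -2)  →  (- (- (3 * -2)))
5. [neg_neg ←] (3 * -2)  →  (- (- (3 * -2)));  E1 = (- (- (- (- (3 * -2)))))
6. [add_zero ←] -2  →  (-2 + 0);  this is E2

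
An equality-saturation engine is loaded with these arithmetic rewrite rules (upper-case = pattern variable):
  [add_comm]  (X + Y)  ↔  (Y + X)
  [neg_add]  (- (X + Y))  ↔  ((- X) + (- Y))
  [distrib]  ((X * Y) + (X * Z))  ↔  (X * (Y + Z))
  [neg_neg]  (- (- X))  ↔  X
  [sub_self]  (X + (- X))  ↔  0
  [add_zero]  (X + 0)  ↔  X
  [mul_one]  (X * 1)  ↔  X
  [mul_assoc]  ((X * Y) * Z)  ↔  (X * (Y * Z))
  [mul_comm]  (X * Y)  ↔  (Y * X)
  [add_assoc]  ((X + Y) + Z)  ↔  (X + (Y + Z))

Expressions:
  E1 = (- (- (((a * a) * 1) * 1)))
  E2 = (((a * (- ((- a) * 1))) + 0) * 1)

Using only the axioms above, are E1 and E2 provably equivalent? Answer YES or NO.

1. [mul_one →] ((a * a) * 1)  →  (a * a);  E1 = (- (- ((a * a) * 1)))
2. [mul_one →] ((a * a) * 1)  →  (a * a);  E1 = (- (- (a * a)))
3. [neg_neg →] (- (- (a * a)))  →  (a * a)
4. [mul_one ←] a  →  (a * 1);  E1 = (a * (a * 1))
5. [neg_neg ←] a  →  (- (- a));  E1 = (a * ((- (- a)) * 1))
6. [mul_assoc ←] (a * ((- (- a)) * 1))  →  ((a * (- (- a))) * 1)
7. [mul_one ←] (- a)  →  ((- a) * 1);  E1 = ((a * (- ((- a) * 1))) * 1)
8. [add_zero ←] (a * (- ((- a) * 1)))  →  ((a * (- ((- a) * 1))) + 0);  this is E2

YES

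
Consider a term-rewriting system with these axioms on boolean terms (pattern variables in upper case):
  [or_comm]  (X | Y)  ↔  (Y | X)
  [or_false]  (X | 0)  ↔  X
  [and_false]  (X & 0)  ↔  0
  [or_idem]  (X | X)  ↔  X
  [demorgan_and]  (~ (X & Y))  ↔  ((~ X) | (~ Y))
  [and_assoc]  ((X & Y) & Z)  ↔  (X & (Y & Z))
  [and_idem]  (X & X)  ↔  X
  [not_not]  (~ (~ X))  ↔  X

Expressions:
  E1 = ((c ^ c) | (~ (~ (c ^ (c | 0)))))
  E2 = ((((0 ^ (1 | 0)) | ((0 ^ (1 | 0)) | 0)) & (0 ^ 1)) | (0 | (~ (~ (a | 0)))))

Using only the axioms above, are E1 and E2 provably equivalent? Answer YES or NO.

All listed rules preserve value, hence provable equivalence implies equal values everywhere; look for a separating assignment.
a=0, c=0 gives E1 ↦ 0, E2 ↦ 1; values differ ⇒ not provably equivalent.

NO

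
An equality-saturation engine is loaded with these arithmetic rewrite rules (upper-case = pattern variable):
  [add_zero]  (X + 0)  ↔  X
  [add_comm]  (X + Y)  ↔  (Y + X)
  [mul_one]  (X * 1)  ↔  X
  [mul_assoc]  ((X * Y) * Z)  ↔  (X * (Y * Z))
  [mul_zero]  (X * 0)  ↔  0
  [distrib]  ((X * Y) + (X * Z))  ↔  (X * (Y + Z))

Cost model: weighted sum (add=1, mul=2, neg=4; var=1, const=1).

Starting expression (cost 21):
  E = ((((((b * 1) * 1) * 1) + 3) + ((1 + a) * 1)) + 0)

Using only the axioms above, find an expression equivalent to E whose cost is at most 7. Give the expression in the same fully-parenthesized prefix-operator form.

((b + 3) + (1 + a))   [cost 7]

(1) ((b * 1) * 1)  =[mul_one →]=  (b * 1)    ⊢ (((((b * 1) * 1) + 3) + ((1 + a) * 1)) + 0)
(2) (((((b * 1) * 1) + 3) + ((1 + a) * 1)) + 0)  =[add_zero →]=  ((((b * 1) * 1) + 3) + ((1 + a) * 1))
(3) ((1 + a) * 1)  =[mul_one →]=  (1 + a)    ⊢ ((((b * 1) * 1) + 3) + (1 + a))
(4) ((b * 1) * 1)  =[mul_one →]=  (b * 1)    ⊢ (((b * 1) + 3) + (1 + a))
(5) (b * 1)  =[mul_one →]=  b    ⊢ cost 7, within 7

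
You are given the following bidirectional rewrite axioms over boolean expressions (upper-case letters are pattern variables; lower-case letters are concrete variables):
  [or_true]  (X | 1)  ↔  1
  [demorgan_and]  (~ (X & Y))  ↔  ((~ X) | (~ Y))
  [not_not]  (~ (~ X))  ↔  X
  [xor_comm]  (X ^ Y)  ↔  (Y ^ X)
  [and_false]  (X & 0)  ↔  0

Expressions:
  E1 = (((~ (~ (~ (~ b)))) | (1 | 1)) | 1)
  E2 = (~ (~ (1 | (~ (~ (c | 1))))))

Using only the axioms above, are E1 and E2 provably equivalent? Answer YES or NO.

step 1: not_not (→) rewrites (~ (~ (~ b))) into (~ b), now (((~ (~ b)) | (1 | 1)) | 1)
step 2: or_true (→) rewrites (1 | 1) into 1, now (((~ (~ b)) | 1) | 1)
step 3: not_not (→) rewrites (~ (~ b)) into b, now ((b | 1) | 1)
step 4: or_true (→) rewrites (b | 1) into 1, now (1 | 1)
step 5: or_true (←) rewrites 1 into (c | 1), now (1 | (c | 1))
step 6: not_not (←) rewrites (c | 1) into (~ (~ (c | 1))), now (1 | (~ (~ (c | 1))))
step 7: not_not (←) rewrites (1 | (~ (~ (c | 1)))) into (~ (~ (1 | (~ (~ (c | 1)))))), which is E2

YES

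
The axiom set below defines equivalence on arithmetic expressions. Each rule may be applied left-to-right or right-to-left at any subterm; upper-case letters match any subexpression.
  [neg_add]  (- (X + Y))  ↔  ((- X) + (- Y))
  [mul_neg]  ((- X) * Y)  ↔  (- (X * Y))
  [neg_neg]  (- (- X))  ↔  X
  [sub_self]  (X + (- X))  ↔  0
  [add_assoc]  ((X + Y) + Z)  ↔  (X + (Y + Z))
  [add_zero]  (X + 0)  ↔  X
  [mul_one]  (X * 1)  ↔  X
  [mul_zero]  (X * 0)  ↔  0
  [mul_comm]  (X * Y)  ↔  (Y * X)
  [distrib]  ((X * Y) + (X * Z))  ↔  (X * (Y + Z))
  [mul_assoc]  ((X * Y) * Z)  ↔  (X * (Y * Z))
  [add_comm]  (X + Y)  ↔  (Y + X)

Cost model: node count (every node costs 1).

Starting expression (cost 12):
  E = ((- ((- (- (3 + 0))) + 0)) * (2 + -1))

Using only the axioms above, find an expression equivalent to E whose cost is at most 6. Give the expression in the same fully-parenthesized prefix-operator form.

step 1: neg_neg (→) rewrites (- (- (3 + 0))) into (3 + 0), now ((- ((3 + 0) + 0)) * (2 + -1))
step 2: add_zero (→) rewrites (3 + 0) into 3, now ((- (3 + 0)) * (2 + -1))
step 3: add_zero (→) rewrites (3 + 0) into 3, reaching cost 6 (bound 6)

((- 3) * (2 + -1))   [cost 6]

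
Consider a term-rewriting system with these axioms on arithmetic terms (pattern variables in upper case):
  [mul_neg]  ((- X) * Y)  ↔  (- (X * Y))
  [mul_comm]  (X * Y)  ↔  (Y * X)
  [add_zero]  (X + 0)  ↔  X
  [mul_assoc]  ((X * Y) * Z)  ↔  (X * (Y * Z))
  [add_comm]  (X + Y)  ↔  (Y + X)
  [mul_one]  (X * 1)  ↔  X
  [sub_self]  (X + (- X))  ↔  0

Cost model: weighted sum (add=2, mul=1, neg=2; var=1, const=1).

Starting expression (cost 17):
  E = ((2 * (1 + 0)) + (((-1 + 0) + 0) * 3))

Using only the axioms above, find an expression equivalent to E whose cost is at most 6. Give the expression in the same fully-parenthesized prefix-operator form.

1. [add_zero →] (-1 + 0)  →  -1;  E = ((2 * (1 + 0)) + ((-1 + 0) * 3))
2. [add_zero →] (-1 + 0)  →  -1;  E = ((2 * (1 + 0)) + (-1 * 3))
3. [add_zero →] (1 + 0)  →  1;  E = ((2 * 1) + (-1 * 3))
4. [mul_one →] (2 * 1)  →  2;  cost 6 ≤ 6, done

(2 + (-1 * 3))   [cost 6]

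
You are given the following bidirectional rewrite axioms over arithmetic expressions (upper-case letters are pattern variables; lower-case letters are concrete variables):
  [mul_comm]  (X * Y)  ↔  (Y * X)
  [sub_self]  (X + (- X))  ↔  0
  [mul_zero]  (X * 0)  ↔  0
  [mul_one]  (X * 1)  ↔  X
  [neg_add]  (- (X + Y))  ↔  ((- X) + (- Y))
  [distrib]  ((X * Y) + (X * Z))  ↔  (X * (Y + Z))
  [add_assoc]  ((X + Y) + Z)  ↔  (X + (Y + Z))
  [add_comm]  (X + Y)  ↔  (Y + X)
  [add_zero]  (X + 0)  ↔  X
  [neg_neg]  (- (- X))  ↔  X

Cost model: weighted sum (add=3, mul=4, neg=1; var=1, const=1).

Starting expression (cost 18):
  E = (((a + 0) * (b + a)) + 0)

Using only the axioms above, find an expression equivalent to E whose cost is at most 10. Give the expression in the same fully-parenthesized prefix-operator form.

step 1: add_comm (→) rewrites (b + a) into (a + b), now (((a + 0) * (a + b)) + 0)
step 2: add_zero (→) rewrites (((a + 0) * (a + b)) + 0) into ((a + 0) * (a + b))
step 3: add_zero (→) rewrites (a + 0) into a, reaching cost 10 (bound 10)

(a * (a + b))   [cost 10]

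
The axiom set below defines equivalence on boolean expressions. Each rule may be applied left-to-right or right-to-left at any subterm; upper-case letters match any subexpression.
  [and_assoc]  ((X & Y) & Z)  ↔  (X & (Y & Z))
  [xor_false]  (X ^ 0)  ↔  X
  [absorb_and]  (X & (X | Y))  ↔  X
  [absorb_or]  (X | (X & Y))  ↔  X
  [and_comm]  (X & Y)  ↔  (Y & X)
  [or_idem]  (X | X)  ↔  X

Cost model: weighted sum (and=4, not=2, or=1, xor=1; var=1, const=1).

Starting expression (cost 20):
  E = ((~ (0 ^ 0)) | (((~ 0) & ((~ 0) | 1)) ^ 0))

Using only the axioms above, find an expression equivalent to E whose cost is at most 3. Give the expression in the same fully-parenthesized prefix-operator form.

1. [xor_false →] (((~ 0) & ((~ 0) | 1)) ^ 0)  →  ((~ 0) & ((~ 0) | 1));  E = ((~ (0 ^ 0)) | ((~ 0) & ((~ 0) | 1)))
2. [absorb_and →] ((~ 0) & ((~ 0) | 1))  →  (~ 0);  E = ((~ (0 ^ 0)) | (~ 0))
3. [xor_false →] (0 ^ 0)  →  0;  E = ((~ 0) | (~ 0))
4. [or_idem →] ((~ 0) | (~ 0))  →  (~ 0);  cost 3 ≤ 3, done

(~ 0)   [cost 3]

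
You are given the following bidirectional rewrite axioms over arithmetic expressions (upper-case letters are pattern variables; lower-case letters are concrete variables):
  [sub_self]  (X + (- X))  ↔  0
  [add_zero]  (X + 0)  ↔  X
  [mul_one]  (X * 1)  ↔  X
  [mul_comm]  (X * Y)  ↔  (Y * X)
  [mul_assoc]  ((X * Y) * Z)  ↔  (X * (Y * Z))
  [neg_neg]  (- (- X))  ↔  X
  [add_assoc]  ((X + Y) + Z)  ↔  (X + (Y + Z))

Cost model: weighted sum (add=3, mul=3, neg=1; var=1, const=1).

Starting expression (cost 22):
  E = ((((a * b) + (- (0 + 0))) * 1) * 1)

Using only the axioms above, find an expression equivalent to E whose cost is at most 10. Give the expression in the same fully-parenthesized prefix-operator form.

((a * b) + (- 0))   [cost 10]

1. [add_zero →] (0 + 0)  →  0;  E = ((((a * b) + (- 0)) * 1) * 1)
2. [mul_one →] ((((a * b) + (- 0)) * 1) * 1)  →  (((a * b) + (- 0)) * 1)
3. [mul_one →] (((a * b) + (- 0)) * 1)  →  ((a * b) + (- 0));  cost 10 ≤ 10, done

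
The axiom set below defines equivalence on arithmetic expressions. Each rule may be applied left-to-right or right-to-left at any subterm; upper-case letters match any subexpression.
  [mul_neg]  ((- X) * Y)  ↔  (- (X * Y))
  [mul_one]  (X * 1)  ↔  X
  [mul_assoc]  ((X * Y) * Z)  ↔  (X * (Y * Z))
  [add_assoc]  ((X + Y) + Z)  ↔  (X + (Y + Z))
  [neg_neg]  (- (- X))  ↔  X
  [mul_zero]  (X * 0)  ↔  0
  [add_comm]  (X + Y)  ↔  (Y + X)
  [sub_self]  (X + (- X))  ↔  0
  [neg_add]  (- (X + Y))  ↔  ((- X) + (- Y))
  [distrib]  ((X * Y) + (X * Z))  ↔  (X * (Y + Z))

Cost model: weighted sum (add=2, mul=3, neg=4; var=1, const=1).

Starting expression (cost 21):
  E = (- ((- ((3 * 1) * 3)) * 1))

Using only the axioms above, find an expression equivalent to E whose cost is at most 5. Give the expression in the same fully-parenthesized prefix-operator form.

(1) ((- ((3 * 1) * 3)) * 1)  =[mul_one →]=  (- ((3 * 1) * 3))    ⊢ (- (- ((3 * 1) * 3)))
(2) (- (- ((3 * 1) * 3)))  =[neg_neg →]=  ((3 * 1) * 3)
(3) (3 * 1)  =[mul_one →]=  3    ⊢ cost 5, within 5

(3 * 3)   [cost 5]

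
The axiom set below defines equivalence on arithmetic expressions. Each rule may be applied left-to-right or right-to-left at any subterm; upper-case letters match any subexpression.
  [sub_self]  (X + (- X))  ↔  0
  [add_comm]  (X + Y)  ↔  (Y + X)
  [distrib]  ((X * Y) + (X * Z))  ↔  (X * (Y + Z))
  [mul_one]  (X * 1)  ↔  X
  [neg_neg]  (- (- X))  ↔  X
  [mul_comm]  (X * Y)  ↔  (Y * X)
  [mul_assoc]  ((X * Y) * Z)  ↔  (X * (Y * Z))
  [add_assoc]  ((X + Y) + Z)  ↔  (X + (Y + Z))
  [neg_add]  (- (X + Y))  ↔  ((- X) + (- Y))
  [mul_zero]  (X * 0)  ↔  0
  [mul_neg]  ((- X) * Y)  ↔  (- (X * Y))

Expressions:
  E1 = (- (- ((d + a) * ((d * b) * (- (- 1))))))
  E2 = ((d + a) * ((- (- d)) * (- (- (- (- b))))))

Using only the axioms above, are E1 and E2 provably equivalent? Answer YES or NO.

(1) (- (- ((d + a) * ((d * b) * (- (- 1))))))  =[neg_neg →]=  ((d + a) * ((d * b) * (- (- 1))))
(2) (- (- 1))  =[neg_neg →]=  1    ⊢ ((d + a) * ((d * b) * 1))
(3) ((d * b) * 1)  =[mul_one →]=  (d * b)    ⊢ ((d + a) * (d * b))
(4) d  =[neg_neg ←]=  (- (- d))    ⊢ ((d + a) * ((- (- d)) * b))
(5) b  =[neg_neg ←]=  (- (- b))    ⊢ ((d + a) * ((- (- d)) * (- (- b))))
(6) (- (- b))  =[neg_neg ←]=  (- (- (- (- b))))    ⊢ E2

YES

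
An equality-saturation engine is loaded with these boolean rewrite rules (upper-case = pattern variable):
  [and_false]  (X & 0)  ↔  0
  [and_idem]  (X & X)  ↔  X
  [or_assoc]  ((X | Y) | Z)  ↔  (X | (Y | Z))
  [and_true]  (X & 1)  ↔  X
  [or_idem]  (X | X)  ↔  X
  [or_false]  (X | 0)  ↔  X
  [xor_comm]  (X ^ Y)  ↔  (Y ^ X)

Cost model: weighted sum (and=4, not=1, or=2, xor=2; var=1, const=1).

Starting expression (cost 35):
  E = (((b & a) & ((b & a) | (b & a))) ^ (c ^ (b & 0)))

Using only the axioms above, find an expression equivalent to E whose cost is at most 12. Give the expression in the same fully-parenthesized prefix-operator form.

((b & a) ^ (c ^ 0))   [cost 12]

1. [or_idem →] ((b & a) | (b & a))  →  (b & a);  E = (((b & a) & (b & a)) ^ (c ^ (b & 0)))
2. [and_idem →] ((b & a) & (b & a))  →  (b & a);  E = ((b & a) ^ (c ^ (b & 0)))
3. [and_false →] (b & 0)  →  0;  cost 12 ≤ 12, done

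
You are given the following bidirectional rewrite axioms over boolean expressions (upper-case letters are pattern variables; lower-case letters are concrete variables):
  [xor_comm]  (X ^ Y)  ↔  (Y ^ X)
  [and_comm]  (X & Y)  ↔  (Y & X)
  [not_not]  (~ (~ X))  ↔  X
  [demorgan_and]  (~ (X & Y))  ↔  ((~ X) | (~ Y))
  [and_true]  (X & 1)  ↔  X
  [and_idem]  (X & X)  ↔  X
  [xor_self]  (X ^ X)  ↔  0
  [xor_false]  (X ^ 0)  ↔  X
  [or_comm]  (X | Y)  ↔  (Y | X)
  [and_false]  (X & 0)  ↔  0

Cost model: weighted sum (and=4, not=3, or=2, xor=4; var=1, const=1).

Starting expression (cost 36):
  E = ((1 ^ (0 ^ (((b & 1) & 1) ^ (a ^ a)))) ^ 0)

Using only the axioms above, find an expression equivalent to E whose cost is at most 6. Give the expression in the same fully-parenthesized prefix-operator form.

(1 ^ b)   [cost 6]

1. [xor_false →] ((1 ^ (0 ^ (((b & 1) & 1) ^ (a ^ a)))) ^ 0)  →  (1 ^ (0 ^ (((b & 1) & 1) ^ (a ^ a))))
2. [xor_comm →] (0 ^ (((b & 1) & 1) ^ (a ^ a)))  →  ((((b & 1) & 1) ^ (a ^ a)) ^ 0);  E = (1 ^ ((((b & 1) & 1) ^ (a ^ a)) ^ 0))
3. [xor_false →] ((((b & 1) & 1) ^ (a ^ a)) ^ 0)  →  (((b & 1) & 1) ^ (a ^ a));  E = (1 ^ (((b & 1) & 1) ^ (a ^ a)))
4. [and_true →] ((b & 1) & 1)  →  (b & 1);  E = (1 ^ ((b & 1) ^ (a ^ a)))
5. [xor_self →] (a ^ a)  →  0;  E = (1 ^ ((b & 1) ^ 0))
6. [and_true →] (b & 1)  →  b;  E = (1 ^ (b ^ 0))
7. [xor_false →] (b ^ 0)  →  b;  cost 6 ≤ 6, done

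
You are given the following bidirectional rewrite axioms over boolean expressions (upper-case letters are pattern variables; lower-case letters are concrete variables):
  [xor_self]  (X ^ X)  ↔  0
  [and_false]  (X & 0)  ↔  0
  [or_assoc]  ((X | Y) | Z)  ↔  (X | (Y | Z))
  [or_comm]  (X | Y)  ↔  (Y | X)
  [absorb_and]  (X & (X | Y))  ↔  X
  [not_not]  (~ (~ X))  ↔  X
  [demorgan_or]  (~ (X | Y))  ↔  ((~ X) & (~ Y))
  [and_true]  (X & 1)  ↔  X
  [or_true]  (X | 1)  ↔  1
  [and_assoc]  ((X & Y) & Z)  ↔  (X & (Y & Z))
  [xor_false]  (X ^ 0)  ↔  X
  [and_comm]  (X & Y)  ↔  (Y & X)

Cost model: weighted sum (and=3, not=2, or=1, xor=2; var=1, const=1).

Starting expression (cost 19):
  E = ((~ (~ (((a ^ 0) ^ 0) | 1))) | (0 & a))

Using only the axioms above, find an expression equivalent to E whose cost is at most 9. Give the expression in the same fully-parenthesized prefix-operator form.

1. [xor_false →] (a ^ 0)  →  a;  E = ((~ (~ ((a ^ 0) | 1))) | (0 & a))
2. [xor_false →] (a ^ 0)  →  a;  E = ((~ (~ (a | 1))) | (0 & a))
3. [not_not →] (~ (~ (a | 1)))  →  (a | 1);  cost 9 ≤ 9, done

((a | 1) | (0 & a))   [cost 9]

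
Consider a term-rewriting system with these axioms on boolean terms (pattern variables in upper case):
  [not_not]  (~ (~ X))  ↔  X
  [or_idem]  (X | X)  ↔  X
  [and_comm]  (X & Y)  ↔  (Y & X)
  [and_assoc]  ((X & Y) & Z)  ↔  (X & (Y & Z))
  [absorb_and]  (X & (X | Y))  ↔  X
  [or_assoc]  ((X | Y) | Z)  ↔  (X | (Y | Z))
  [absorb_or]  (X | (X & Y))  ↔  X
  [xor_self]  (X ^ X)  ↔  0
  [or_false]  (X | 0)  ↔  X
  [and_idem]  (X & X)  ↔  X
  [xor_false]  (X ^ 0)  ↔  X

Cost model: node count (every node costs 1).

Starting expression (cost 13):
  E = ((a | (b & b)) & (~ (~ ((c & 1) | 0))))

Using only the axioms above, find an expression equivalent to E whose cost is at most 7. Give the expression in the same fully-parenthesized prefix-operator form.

step 1: or_false (→) rewrites ((c & 1) | 0) into (c & 1), now ((a | (b & b)) & (~ (~ (c & 1))))
step 2: not_not (→) rewrites (~ (~ (c & 1))) into (c & 1), now ((a | (b & b)) & (c & 1))
step 3: and_idem (→) rewrites (b & b) into b, reaching cost 7 (bound 7)

((a | b) & (c & 1))   [cost 7]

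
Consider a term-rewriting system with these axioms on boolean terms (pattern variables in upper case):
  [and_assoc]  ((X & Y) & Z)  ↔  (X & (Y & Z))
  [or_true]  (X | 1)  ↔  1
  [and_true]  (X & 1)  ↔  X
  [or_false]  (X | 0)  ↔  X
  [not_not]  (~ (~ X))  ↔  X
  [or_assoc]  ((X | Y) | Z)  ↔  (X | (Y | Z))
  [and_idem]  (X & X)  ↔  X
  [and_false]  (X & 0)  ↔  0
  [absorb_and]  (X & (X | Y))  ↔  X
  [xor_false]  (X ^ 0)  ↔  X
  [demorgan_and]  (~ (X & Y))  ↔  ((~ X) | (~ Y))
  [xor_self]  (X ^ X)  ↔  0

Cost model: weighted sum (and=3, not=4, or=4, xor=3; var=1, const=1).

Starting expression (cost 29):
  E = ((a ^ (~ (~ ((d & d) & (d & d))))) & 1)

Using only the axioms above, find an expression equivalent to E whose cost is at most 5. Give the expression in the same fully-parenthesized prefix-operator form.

(a ^ d)   [cost 5]

step 1: and_idem (→) rewrites ((d & d) & (d & d)) into (d & d), now ((a ^ (~ (~ (d & d)))) & 1)
step 2: and_idem (→) rewrites (d & d) into d, now ((a ^ (~ (~ d))) & 1)
step 3: not_not (→) rewrites (~ (~ d)) into d, now ((a ^ d) & 1)
step 4: and_true (→) rewrites ((a ^ d) & 1) into (a ^ d), reaching cost 5 (bound 5)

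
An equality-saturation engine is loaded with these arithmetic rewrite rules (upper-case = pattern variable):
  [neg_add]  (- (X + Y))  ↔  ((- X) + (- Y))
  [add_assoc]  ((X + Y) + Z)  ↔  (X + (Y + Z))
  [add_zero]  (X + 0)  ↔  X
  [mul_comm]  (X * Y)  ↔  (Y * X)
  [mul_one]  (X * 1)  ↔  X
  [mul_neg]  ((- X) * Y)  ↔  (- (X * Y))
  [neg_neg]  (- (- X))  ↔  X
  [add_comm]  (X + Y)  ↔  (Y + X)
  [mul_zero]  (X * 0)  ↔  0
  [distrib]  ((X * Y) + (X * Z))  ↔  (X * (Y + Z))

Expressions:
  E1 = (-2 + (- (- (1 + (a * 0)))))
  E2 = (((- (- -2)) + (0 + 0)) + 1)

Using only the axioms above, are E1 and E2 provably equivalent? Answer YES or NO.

YES

1. [mul_zero →] (a * 0)  →  0;  E1 = (-2 + (- (- (1 + 0))))
2. [neg_neg →] (- (- (1 + 0)))  →  (1 + 0);  E1 = (-2 + (1 + 0))
3. [add_zero →] (1 + 0)  →  1;  E1 = (-2 + 1)
4. [add_zero ←] -2  →  (-2 + 0);  E1 = ((-2 + 0) + 1)
5. [neg_neg ←] -2  →  (- (- -2));  E1 = (((- (- -2)) + 0) + 1)
6. [add_zero ←] 0  →  (0 + 0);  this is E2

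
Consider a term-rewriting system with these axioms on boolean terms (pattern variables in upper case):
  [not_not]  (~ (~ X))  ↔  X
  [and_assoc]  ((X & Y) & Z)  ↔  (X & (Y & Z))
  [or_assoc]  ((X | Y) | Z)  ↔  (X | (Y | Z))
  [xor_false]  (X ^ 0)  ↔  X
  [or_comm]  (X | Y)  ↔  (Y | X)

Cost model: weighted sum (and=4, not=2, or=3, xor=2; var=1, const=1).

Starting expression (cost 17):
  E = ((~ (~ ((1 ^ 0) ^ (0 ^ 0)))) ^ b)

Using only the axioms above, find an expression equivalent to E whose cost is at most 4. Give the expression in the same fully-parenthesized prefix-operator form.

(1 ^ b)   [cost 4]

step 1: not_not (→) rewrites (~ (~ ((1 ^ 0) ^ (0 ^ 0)))) into ((1 ^ 0) ^ (0 ^ 0)), now (((1 ^ 0) ^ (0 ^ 0)) ^ b)
step 2: xor_false (→) rewrites (1 ^ 0) into 1, now ((1 ^ (0 ^ 0)) ^ b)
step 3: xor_false (→) rewrites (0 ^ 0) into 0, now ((1 ^ 0) ^ b)
step 4: xor_false (→) rewrites (1 ^ 0) into 1, reaching cost 4 (bound 4)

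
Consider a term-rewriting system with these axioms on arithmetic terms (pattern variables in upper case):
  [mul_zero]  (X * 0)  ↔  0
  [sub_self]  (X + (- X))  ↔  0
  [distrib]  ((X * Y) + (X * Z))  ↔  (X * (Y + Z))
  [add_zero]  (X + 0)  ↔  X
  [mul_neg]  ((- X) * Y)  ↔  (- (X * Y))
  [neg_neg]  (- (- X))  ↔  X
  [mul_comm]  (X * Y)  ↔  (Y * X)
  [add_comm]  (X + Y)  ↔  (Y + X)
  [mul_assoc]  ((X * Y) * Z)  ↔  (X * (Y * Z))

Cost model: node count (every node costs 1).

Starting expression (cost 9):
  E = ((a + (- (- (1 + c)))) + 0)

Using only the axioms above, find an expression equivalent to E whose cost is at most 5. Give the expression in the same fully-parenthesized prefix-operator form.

(a + (1 + c))   [cost 5]

1. [add_zero →] ((a + (- (- (1 + c)))) + 0)  →  (a + (- (- (1 + c))))
2. [neg_neg →] (- (- (1 + c)))  →  (1 + c);  cost 5 ≤ 5, done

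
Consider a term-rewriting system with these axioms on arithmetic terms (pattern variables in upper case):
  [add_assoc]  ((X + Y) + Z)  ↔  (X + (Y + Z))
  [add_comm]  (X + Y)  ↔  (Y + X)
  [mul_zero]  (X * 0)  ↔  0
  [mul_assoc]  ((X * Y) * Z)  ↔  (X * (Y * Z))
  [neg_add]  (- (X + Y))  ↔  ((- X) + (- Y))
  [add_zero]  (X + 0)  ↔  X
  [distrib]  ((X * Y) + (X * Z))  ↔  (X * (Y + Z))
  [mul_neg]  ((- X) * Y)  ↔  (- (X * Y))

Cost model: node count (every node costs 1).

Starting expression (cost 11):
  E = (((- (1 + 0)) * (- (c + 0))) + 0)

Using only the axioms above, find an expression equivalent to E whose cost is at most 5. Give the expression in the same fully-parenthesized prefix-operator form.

((- 1) * (- c))   [cost 5]

(1) (1 + 0)  =[add_zero →]=  1    ⊢ (((- 1) * (- (c + 0))) + 0)
(2) (c + 0)  =[add_zero →]=  c    ⊢ (((- 1) * (- c)) + 0)
(3) (((- 1) * (- c)) + 0)  =[add_zero →]=  ((- 1) * (- c))    ⊢ cost 5, within 5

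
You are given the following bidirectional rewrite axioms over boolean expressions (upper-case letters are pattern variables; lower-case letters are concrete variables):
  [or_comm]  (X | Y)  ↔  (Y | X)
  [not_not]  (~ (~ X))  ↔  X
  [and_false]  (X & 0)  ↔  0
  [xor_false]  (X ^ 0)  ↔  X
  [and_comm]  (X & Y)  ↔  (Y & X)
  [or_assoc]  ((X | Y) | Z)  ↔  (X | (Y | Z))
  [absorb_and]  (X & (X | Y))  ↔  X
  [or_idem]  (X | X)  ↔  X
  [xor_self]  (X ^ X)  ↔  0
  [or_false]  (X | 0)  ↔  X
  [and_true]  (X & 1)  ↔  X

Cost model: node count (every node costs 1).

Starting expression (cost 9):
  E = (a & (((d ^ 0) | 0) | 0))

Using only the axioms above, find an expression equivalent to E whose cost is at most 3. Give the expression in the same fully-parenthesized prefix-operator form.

(a & d)   [cost 3]

(1) (((d ^ 0) | 0) | 0)  =[or_false →]=  ((d ^ 0) | 0)    ⊢ (a & ((d ^ 0) | 0))
(2) (d ^ 0)  =[xor_false →]=  d    ⊢ (a & (d | 0))
(3) (d | 0)  =[or_false →]=  d    ⊢ cost 3, within 3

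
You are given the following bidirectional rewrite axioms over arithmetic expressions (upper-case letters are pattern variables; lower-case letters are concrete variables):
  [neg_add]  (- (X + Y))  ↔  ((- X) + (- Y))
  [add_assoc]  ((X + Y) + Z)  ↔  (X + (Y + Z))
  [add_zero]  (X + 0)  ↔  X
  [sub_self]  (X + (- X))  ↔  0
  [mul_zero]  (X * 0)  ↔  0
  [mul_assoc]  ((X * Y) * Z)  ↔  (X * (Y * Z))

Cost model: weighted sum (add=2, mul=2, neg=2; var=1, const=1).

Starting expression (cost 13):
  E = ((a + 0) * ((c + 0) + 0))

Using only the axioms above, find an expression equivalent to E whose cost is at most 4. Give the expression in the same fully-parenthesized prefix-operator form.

1. [add_zero →] (c + 0)  →  c;  E = ((a + 0) * (c + 0))
2. [add_zero →] (c + 0)  →  c;  E = ((a + 0) * c)
3. [add_zero →] (a + 0)  →  a;  cost 4 ≤ 4, done

(a * c)   [cost 4]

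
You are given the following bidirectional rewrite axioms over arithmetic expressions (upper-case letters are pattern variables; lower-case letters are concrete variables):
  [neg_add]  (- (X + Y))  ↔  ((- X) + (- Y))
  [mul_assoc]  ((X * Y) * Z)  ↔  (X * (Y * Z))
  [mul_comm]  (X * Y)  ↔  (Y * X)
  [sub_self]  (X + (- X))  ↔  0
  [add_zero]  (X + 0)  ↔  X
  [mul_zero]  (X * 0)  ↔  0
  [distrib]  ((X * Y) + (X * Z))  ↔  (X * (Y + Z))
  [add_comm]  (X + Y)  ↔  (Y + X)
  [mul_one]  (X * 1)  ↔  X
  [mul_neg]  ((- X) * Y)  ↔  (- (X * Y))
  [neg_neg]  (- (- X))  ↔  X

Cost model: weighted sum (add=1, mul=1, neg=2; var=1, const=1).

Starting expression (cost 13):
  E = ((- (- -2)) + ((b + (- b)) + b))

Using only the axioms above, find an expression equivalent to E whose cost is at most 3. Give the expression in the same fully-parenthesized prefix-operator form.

step 1: sub_self (→) rewrites (b + (- b)) into 0, now ((- (- -2)) + (0 + b))
step 2: add_comm (→) rewrites (0 + b) into (b + 0), now ((- (- -2)) + (b + 0))
step 3: neg_neg (→) rewrites (- (- -2)) into -2, now (-2 + (b + 0))
step 4: add_zero (→) rewrites (b + 0) into b, reaching cost 3 (bound 3)

(-2 + b)   [cost 3]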